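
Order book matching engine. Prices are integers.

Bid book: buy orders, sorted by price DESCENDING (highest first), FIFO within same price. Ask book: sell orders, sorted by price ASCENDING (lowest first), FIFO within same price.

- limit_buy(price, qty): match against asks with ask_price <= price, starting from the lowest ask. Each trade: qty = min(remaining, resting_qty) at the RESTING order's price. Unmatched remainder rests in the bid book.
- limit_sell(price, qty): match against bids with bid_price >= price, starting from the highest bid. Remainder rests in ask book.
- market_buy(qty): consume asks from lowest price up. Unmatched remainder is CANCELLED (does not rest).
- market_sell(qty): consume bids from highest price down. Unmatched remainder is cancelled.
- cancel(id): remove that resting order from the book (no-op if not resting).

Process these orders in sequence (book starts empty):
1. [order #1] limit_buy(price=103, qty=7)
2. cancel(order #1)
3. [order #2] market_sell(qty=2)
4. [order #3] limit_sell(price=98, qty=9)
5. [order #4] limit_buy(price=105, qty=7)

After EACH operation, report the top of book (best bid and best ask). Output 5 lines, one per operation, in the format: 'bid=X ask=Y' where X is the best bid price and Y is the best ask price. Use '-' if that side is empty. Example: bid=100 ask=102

Answer: bid=103 ask=-
bid=- ask=-
bid=- ask=-
bid=- ask=98
bid=- ask=98

Derivation:
After op 1 [order #1] limit_buy(price=103, qty=7): fills=none; bids=[#1:7@103] asks=[-]
After op 2 cancel(order #1): fills=none; bids=[-] asks=[-]
After op 3 [order #2] market_sell(qty=2): fills=none; bids=[-] asks=[-]
After op 4 [order #3] limit_sell(price=98, qty=9): fills=none; bids=[-] asks=[#3:9@98]
After op 5 [order #4] limit_buy(price=105, qty=7): fills=#4x#3:7@98; bids=[-] asks=[#3:2@98]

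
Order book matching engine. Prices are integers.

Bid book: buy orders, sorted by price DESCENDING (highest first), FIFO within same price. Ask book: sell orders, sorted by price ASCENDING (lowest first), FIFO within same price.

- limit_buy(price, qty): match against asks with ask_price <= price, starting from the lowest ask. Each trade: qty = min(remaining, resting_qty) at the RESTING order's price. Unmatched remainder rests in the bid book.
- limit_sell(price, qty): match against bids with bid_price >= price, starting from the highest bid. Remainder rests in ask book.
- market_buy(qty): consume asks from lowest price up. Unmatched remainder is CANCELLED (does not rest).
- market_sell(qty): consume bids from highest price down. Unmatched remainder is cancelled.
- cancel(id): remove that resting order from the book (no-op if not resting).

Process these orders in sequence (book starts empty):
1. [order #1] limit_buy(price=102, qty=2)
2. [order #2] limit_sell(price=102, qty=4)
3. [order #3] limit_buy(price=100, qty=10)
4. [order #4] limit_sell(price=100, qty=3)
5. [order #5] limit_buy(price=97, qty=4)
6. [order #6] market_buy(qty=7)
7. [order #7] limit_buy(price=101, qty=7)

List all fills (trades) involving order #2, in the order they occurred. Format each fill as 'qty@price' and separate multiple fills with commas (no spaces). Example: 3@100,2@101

Answer: 2@102,2@102

Derivation:
After op 1 [order #1] limit_buy(price=102, qty=2): fills=none; bids=[#1:2@102] asks=[-]
After op 2 [order #2] limit_sell(price=102, qty=4): fills=#1x#2:2@102; bids=[-] asks=[#2:2@102]
After op 3 [order #3] limit_buy(price=100, qty=10): fills=none; bids=[#3:10@100] asks=[#2:2@102]
After op 4 [order #4] limit_sell(price=100, qty=3): fills=#3x#4:3@100; bids=[#3:7@100] asks=[#2:2@102]
After op 5 [order #5] limit_buy(price=97, qty=4): fills=none; bids=[#3:7@100 #5:4@97] asks=[#2:2@102]
After op 6 [order #6] market_buy(qty=7): fills=#6x#2:2@102; bids=[#3:7@100 #5:4@97] asks=[-]
After op 7 [order #7] limit_buy(price=101, qty=7): fills=none; bids=[#7:7@101 #3:7@100 #5:4@97] asks=[-]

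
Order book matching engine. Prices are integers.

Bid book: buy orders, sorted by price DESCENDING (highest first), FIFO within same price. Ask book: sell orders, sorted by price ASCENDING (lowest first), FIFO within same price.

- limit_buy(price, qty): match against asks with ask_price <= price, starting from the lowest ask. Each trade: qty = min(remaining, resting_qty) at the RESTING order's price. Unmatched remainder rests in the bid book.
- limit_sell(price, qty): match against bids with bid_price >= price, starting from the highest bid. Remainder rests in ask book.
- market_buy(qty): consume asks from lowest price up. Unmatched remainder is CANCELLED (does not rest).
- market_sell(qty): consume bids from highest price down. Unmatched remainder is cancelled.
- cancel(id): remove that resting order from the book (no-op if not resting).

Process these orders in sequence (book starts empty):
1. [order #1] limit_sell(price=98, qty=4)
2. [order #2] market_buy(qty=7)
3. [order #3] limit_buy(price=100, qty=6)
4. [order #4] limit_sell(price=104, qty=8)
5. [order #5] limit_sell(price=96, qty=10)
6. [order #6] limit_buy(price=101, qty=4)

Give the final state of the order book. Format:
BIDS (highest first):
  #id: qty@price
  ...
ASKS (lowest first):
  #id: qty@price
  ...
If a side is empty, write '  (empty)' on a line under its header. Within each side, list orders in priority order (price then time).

After op 1 [order #1] limit_sell(price=98, qty=4): fills=none; bids=[-] asks=[#1:4@98]
After op 2 [order #2] market_buy(qty=7): fills=#2x#1:4@98; bids=[-] asks=[-]
After op 3 [order #3] limit_buy(price=100, qty=6): fills=none; bids=[#3:6@100] asks=[-]
After op 4 [order #4] limit_sell(price=104, qty=8): fills=none; bids=[#3:6@100] asks=[#4:8@104]
After op 5 [order #5] limit_sell(price=96, qty=10): fills=#3x#5:6@100; bids=[-] asks=[#5:4@96 #4:8@104]
After op 6 [order #6] limit_buy(price=101, qty=4): fills=#6x#5:4@96; bids=[-] asks=[#4:8@104]

Answer: BIDS (highest first):
  (empty)
ASKS (lowest first):
  #4: 8@104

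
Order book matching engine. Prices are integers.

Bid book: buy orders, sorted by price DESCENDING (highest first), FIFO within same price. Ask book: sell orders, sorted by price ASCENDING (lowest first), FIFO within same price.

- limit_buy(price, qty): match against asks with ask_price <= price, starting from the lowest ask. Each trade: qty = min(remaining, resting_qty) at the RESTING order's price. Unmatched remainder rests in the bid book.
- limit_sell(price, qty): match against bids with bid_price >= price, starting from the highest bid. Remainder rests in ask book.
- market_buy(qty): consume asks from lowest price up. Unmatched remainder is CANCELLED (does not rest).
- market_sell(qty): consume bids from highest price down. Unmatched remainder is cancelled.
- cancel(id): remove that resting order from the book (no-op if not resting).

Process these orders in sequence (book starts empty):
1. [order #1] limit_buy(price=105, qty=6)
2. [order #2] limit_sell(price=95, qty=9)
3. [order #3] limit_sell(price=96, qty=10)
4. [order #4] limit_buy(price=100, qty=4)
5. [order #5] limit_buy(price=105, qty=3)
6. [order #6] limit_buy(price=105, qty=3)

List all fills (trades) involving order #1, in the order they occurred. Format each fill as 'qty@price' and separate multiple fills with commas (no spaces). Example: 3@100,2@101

After op 1 [order #1] limit_buy(price=105, qty=6): fills=none; bids=[#1:6@105] asks=[-]
After op 2 [order #2] limit_sell(price=95, qty=9): fills=#1x#2:6@105; bids=[-] asks=[#2:3@95]
After op 3 [order #3] limit_sell(price=96, qty=10): fills=none; bids=[-] asks=[#2:3@95 #3:10@96]
After op 4 [order #4] limit_buy(price=100, qty=4): fills=#4x#2:3@95 #4x#3:1@96; bids=[-] asks=[#3:9@96]
After op 5 [order #5] limit_buy(price=105, qty=3): fills=#5x#3:3@96; bids=[-] asks=[#3:6@96]
After op 6 [order #6] limit_buy(price=105, qty=3): fills=#6x#3:3@96; bids=[-] asks=[#3:3@96]

Answer: 6@105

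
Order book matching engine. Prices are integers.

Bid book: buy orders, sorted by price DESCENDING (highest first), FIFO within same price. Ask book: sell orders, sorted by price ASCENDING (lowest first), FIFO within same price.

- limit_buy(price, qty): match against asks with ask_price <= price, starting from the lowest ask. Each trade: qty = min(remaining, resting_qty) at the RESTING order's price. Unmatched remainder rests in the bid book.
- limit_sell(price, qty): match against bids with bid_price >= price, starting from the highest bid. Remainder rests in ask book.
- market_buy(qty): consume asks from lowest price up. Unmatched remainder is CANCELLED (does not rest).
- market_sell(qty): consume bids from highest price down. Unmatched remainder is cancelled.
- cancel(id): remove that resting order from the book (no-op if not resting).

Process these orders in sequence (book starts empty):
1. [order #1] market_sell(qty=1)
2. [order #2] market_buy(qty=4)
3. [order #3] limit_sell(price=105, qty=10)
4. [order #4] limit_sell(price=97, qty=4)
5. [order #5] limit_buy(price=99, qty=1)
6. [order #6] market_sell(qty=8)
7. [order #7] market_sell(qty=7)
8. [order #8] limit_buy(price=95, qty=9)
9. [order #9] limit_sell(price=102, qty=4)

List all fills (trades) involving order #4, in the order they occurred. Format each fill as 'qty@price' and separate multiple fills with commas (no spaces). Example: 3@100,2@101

After op 1 [order #1] market_sell(qty=1): fills=none; bids=[-] asks=[-]
After op 2 [order #2] market_buy(qty=4): fills=none; bids=[-] asks=[-]
After op 3 [order #3] limit_sell(price=105, qty=10): fills=none; bids=[-] asks=[#3:10@105]
After op 4 [order #4] limit_sell(price=97, qty=4): fills=none; bids=[-] asks=[#4:4@97 #3:10@105]
After op 5 [order #5] limit_buy(price=99, qty=1): fills=#5x#4:1@97; bids=[-] asks=[#4:3@97 #3:10@105]
After op 6 [order #6] market_sell(qty=8): fills=none; bids=[-] asks=[#4:3@97 #3:10@105]
After op 7 [order #7] market_sell(qty=7): fills=none; bids=[-] asks=[#4:3@97 #3:10@105]
After op 8 [order #8] limit_buy(price=95, qty=9): fills=none; bids=[#8:9@95] asks=[#4:3@97 #3:10@105]
After op 9 [order #9] limit_sell(price=102, qty=4): fills=none; bids=[#8:9@95] asks=[#4:3@97 #9:4@102 #3:10@105]

Answer: 1@97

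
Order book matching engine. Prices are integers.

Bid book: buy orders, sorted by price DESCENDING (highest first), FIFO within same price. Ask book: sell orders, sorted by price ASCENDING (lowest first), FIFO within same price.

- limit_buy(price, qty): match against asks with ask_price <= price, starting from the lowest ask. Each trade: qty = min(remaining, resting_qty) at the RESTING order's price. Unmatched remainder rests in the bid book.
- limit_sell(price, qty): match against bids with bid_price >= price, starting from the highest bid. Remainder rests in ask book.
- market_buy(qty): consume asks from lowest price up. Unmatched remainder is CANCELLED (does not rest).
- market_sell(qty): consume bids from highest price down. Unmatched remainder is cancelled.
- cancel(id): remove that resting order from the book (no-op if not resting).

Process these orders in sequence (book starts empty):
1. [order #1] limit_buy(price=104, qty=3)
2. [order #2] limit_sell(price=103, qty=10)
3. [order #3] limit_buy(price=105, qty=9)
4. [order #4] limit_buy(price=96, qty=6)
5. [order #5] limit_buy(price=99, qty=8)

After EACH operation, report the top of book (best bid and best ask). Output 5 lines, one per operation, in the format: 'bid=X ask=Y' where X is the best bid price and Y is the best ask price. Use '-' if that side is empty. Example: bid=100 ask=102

After op 1 [order #1] limit_buy(price=104, qty=3): fills=none; bids=[#1:3@104] asks=[-]
After op 2 [order #2] limit_sell(price=103, qty=10): fills=#1x#2:3@104; bids=[-] asks=[#2:7@103]
After op 3 [order #3] limit_buy(price=105, qty=9): fills=#3x#2:7@103; bids=[#3:2@105] asks=[-]
After op 4 [order #4] limit_buy(price=96, qty=6): fills=none; bids=[#3:2@105 #4:6@96] asks=[-]
After op 5 [order #5] limit_buy(price=99, qty=8): fills=none; bids=[#3:2@105 #5:8@99 #4:6@96] asks=[-]

Answer: bid=104 ask=-
bid=- ask=103
bid=105 ask=-
bid=105 ask=-
bid=105 ask=-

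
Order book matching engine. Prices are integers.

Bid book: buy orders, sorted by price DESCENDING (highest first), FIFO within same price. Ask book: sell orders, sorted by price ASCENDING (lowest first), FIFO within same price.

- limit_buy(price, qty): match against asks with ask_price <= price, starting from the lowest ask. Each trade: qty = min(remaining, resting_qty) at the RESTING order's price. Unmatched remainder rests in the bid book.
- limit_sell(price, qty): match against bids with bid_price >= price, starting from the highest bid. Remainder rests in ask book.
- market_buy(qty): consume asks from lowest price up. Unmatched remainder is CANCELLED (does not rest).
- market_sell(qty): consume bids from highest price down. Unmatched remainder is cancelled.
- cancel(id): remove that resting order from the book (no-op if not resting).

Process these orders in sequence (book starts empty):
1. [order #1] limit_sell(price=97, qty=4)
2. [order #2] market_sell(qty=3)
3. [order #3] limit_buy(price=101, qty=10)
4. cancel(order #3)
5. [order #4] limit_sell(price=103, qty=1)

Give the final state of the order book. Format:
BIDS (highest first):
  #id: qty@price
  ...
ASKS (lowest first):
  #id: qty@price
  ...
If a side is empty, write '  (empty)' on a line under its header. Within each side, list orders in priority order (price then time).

Answer: BIDS (highest first):
  (empty)
ASKS (lowest first):
  #4: 1@103

Derivation:
After op 1 [order #1] limit_sell(price=97, qty=4): fills=none; bids=[-] asks=[#1:4@97]
After op 2 [order #2] market_sell(qty=3): fills=none; bids=[-] asks=[#1:4@97]
After op 3 [order #3] limit_buy(price=101, qty=10): fills=#3x#1:4@97; bids=[#3:6@101] asks=[-]
After op 4 cancel(order #3): fills=none; bids=[-] asks=[-]
After op 5 [order #4] limit_sell(price=103, qty=1): fills=none; bids=[-] asks=[#4:1@103]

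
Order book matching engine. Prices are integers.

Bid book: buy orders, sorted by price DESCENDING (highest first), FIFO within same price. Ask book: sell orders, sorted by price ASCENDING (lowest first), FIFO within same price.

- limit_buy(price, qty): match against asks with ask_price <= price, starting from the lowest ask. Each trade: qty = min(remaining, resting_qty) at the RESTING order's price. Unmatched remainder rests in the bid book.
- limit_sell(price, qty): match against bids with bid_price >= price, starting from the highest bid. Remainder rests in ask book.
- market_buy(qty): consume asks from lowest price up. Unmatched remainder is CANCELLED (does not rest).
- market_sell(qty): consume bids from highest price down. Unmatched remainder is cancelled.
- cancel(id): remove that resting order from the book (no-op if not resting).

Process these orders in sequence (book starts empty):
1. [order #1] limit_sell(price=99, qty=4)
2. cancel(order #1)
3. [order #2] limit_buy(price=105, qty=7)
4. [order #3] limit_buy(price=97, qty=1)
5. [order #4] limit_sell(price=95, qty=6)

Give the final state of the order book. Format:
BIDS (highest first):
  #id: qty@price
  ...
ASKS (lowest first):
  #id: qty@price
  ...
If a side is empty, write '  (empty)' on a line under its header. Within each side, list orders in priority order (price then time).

After op 1 [order #1] limit_sell(price=99, qty=4): fills=none; bids=[-] asks=[#1:4@99]
After op 2 cancel(order #1): fills=none; bids=[-] asks=[-]
After op 3 [order #2] limit_buy(price=105, qty=7): fills=none; bids=[#2:7@105] asks=[-]
After op 4 [order #3] limit_buy(price=97, qty=1): fills=none; bids=[#2:7@105 #3:1@97] asks=[-]
After op 5 [order #4] limit_sell(price=95, qty=6): fills=#2x#4:6@105; bids=[#2:1@105 #3:1@97] asks=[-]

Answer: BIDS (highest first):
  #2: 1@105
  #3: 1@97
ASKS (lowest first):
  (empty)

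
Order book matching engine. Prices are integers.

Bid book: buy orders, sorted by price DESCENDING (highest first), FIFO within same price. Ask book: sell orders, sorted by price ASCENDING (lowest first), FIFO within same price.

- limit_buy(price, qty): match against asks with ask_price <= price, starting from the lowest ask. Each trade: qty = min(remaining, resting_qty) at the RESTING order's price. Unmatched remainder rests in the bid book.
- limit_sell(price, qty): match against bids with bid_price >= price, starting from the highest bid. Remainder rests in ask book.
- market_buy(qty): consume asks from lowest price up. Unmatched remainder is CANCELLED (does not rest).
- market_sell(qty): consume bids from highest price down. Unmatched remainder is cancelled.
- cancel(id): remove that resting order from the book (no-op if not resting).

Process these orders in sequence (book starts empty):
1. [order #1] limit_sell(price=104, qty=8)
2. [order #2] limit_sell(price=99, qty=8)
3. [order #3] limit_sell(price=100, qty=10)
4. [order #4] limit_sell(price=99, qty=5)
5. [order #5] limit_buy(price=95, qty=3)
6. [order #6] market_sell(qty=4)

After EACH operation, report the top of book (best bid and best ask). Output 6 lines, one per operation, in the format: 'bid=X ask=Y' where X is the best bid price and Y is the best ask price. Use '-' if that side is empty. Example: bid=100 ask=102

Answer: bid=- ask=104
bid=- ask=99
bid=- ask=99
bid=- ask=99
bid=95 ask=99
bid=- ask=99

Derivation:
After op 1 [order #1] limit_sell(price=104, qty=8): fills=none; bids=[-] asks=[#1:8@104]
After op 2 [order #2] limit_sell(price=99, qty=8): fills=none; bids=[-] asks=[#2:8@99 #1:8@104]
After op 3 [order #3] limit_sell(price=100, qty=10): fills=none; bids=[-] asks=[#2:8@99 #3:10@100 #1:8@104]
After op 4 [order #4] limit_sell(price=99, qty=5): fills=none; bids=[-] asks=[#2:8@99 #4:5@99 #3:10@100 #1:8@104]
After op 5 [order #5] limit_buy(price=95, qty=3): fills=none; bids=[#5:3@95] asks=[#2:8@99 #4:5@99 #3:10@100 #1:8@104]
After op 6 [order #6] market_sell(qty=4): fills=#5x#6:3@95; bids=[-] asks=[#2:8@99 #4:5@99 #3:10@100 #1:8@104]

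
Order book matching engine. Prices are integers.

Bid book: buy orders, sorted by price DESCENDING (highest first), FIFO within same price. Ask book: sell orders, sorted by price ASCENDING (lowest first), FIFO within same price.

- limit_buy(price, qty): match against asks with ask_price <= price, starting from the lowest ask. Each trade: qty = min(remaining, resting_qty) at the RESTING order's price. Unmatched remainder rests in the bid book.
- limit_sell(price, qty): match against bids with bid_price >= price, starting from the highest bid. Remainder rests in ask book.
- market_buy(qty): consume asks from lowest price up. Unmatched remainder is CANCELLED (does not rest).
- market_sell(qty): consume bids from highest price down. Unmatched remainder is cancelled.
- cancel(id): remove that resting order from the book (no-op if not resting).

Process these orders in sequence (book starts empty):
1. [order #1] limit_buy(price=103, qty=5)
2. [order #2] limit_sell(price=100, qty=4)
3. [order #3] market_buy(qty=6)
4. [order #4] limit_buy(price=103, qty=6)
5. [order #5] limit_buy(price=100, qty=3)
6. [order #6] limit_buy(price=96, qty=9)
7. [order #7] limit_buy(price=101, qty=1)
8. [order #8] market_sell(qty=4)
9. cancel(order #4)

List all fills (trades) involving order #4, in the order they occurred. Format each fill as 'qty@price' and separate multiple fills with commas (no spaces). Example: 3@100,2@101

After op 1 [order #1] limit_buy(price=103, qty=5): fills=none; bids=[#1:5@103] asks=[-]
After op 2 [order #2] limit_sell(price=100, qty=4): fills=#1x#2:4@103; bids=[#1:1@103] asks=[-]
After op 3 [order #3] market_buy(qty=6): fills=none; bids=[#1:1@103] asks=[-]
After op 4 [order #4] limit_buy(price=103, qty=6): fills=none; bids=[#1:1@103 #4:6@103] asks=[-]
After op 5 [order #5] limit_buy(price=100, qty=3): fills=none; bids=[#1:1@103 #4:6@103 #5:3@100] asks=[-]
After op 6 [order #6] limit_buy(price=96, qty=9): fills=none; bids=[#1:1@103 #4:6@103 #5:3@100 #6:9@96] asks=[-]
After op 7 [order #7] limit_buy(price=101, qty=1): fills=none; bids=[#1:1@103 #4:6@103 #7:1@101 #5:3@100 #6:9@96] asks=[-]
After op 8 [order #8] market_sell(qty=4): fills=#1x#8:1@103 #4x#8:3@103; bids=[#4:3@103 #7:1@101 #5:3@100 #6:9@96] asks=[-]
After op 9 cancel(order #4): fills=none; bids=[#7:1@101 #5:3@100 #6:9@96] asks=[-]

Answer: 3@103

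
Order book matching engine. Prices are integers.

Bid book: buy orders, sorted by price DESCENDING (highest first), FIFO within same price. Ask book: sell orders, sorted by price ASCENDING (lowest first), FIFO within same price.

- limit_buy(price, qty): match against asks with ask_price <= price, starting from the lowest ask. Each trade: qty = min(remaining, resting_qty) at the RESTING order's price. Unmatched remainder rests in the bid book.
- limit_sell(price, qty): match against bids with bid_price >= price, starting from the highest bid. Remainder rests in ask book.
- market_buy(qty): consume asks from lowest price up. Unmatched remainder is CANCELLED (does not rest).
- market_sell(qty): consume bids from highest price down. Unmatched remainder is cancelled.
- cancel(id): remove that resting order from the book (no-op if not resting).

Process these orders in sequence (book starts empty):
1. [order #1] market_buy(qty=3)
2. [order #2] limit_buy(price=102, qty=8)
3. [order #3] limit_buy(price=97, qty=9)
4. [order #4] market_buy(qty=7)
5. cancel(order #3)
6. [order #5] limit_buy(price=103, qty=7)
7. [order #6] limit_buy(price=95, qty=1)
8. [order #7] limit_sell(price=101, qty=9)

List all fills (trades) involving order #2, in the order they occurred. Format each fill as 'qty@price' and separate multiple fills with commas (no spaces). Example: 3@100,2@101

After op 1 [order #1] market_buy(qty=3): fills=none; bids=[-] asks=[-]
After op 2 [order #2] limit_buy(price=102, qty=8): fills=none; bids=[#2:8@102] asks=[-]
After op 3 [order #3] limit_buy(price=97, qty=9): fills=none; bids=[#2:8@102 #3:9@97] asks=[-]
After op 4 [order #4] market_buy(qty=7): fills=none; bids=[#2:8@102 #3:9@97] asks=[-]
After op 5 cancel(order #3): fills=none; bids=[#2:8@102] asks=[-]
After op 6 [order #5] limit_buy(price=103, qty=7): fills=none; bids=[#5:7@103 #2:8@102] asks=[-]
After op 7 [order #6] limit_buy(price=95, qty=1): fills=none; bids=[#5:7@103 #2:8@102 #6:1@95] asks=[-]
After op 8 [order #7] limit_sell(price=101, qty=9): fills=#5x#7:7@103 #2x#7:2@102; bids=[#2:6@102 #6:1@95] asks=[-]

Answer: 2@102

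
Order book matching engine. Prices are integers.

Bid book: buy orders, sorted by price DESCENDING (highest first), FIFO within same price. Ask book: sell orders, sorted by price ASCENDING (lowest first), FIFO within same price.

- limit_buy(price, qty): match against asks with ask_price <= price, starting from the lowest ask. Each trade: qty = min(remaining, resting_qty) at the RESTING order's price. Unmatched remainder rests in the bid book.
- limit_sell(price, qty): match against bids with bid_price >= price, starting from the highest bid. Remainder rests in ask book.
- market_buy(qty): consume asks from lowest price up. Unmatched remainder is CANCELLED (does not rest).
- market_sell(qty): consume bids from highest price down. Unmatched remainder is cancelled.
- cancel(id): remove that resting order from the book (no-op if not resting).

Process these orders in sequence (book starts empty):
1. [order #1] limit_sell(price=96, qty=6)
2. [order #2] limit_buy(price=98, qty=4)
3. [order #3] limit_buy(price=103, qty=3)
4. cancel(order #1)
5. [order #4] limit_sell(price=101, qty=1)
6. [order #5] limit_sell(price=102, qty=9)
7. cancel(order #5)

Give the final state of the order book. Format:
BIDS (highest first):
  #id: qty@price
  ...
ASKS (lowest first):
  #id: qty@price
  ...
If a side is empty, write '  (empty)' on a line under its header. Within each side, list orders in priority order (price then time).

Answer: BIDS (highest first):
  (empty)
ASKS (lowest first):
  (empty)

Derivation:
After op 1 [order #1] limit_sell(price=96, qty=6): fills=none; bids=[-] asks=[#1:6@96]
After op 2 [order #2] limit_buy(price=98, qty=4): fills=#2x#1:4@96; bids=[-] asks=[#1:2@96]
After op 3 [order #3] limit_buy(price=103, qty=3): fills=#3x#1:2@96; bids=[#3:1@103] asks=[-]
After op 4 cancel(order #1): fills=none; bids=[#3:1@103] asks=[-]
After op 5 [order #4] limit_sell(price=101, qty=1): fills=#3x#4:1@103; bids=[-] asks=[-]
After op 6 [order #5] limit_sell(price=102, qty=9): fills=none; bids=[-] asks=[#5:9@102]
After op 7 cancel(order #5): fills=none; bids=[-] asks=[-]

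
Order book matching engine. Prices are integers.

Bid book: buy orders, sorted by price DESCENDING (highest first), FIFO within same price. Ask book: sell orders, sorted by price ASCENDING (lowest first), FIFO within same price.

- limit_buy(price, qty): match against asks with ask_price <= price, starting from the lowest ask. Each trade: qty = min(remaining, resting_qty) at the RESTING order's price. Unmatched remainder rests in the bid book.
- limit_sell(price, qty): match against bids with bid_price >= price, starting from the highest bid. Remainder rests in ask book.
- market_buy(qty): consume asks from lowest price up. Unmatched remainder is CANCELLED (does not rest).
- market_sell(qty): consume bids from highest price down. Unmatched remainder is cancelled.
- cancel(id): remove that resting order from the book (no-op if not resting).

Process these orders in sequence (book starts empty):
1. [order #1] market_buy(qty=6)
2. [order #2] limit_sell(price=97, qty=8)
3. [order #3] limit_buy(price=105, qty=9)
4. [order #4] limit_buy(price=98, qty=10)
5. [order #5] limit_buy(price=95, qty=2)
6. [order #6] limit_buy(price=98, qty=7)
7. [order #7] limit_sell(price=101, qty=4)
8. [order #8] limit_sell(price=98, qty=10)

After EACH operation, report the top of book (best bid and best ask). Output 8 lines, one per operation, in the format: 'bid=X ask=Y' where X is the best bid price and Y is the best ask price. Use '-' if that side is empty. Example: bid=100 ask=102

After op 1 [order #1] market_buy(qty=6): fills=none; bids=[-] asks=[-]
After op 2 [order #2] limit_sell(price=97, qty=8): fills=none; bids=[-] asks=[#2:8@97]
After op 3 [order #3] limit_buy(price=105, qty=9): fills=#3x#2:8@97; bids=[#3:1@105] asks=[-]
After op 4 [order #4] limit_buy(price=98, qty=10): fills=none; bids=[#3:1@105 #4:10@98] asks=[-]
After op 5 [order #5] limit_buy(price=95, qty=2): fills=none; bids=[#3:1@105 #4:10@98 #5:2@95] asks=[-]
After op 6 [order #6] limit_buy(price=98, qty=7): fills=none; bids=[#3:1@105 #4:10@98 #6:7@98 #5:2@95] asks=[-]
After op 7 [order #7] limit_sell(price=101, qty=4): fills=#3x#7:1@105; bids=[#4:10@98 #6:7@98 #5:2@95] asks=[#7:3@101]
After op 8 [order #8] limit_sell(price=98, qty=10): fills=#4x#8:10@98; bids=[#6:7@98 #5:2@95] asks=[#7:3@101]

Answer: bid=- ask=-
bid=- ask=97
bid=105 ask=-
bid=105 ask=-
bid=105 ask=-
bid=105 ask=-
bid=98 ask=101
bid=98 ask=101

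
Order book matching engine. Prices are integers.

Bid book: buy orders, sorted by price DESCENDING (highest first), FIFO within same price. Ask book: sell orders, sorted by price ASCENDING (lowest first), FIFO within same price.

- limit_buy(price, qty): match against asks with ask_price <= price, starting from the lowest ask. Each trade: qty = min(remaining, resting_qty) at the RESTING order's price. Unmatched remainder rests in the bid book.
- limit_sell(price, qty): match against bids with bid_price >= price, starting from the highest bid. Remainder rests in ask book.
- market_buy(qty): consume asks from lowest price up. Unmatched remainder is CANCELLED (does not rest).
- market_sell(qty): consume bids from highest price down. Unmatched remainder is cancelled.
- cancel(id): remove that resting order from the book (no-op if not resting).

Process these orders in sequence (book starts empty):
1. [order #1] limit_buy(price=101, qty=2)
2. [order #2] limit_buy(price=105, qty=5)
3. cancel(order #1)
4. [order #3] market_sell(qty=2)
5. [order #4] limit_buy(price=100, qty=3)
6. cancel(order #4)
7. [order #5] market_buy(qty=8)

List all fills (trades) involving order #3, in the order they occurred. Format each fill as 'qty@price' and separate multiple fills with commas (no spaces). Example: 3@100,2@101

Answer: 2@105

Derivation:
After op 1 [order #1] limit_buy(price=101, qty=2): fills=none; bids=[#1:2@101] asks=[-]
After op 2 [order #2] limit_buy(price=105, qty=5): fills=none; bids=[#2:5@105 #1:2@101] asks=[-]
After op 3 cancel(order #1): fills=none; bids=[#2:5@105] asks=[-]
After op 4 [order #3] market_sell(qty=2): fills=#2x#3:2@105; bids=[#2:3@105] asks=[-]
After op 5 [order #4] limit_buy(price=100, qty=3): fills=none; bids=[#2:3@105 #4:3@100] asks=[-]
After op 6 cancel(order #4): fills=none; bids=[#2:3@105] asks=[-]
After op 7 [order #5] market_buy(qty=8): fills=none; bids=[#2:3@105] asks=[-]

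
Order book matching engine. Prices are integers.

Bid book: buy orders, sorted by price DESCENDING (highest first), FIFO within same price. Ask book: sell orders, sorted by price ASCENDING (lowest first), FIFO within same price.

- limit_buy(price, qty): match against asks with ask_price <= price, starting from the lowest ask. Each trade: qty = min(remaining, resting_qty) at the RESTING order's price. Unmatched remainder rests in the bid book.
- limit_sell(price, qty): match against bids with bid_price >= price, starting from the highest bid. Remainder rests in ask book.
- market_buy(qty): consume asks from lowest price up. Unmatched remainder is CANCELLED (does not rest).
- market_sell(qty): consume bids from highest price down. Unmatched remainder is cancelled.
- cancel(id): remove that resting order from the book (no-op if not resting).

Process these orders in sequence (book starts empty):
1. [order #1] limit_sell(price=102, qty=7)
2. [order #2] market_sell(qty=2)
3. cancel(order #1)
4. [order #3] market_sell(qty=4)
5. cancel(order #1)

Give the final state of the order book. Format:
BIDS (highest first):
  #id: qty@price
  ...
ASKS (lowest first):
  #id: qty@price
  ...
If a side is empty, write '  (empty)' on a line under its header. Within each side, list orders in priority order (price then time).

After op 1 [order #1] limit_sell(price=102, qty=7): fills=none; bids=[-] asks=[#1:7@102]
After op 2 [order #2] market_sell(qty=2): fills=none; bids=[-] asks=[#1:7@102]
After op 3 cancel(order #1): fills=none; bids=[-] asks=[-]
After op 4 [order #3] market_sell(qty=4): fills=none; bids=[-] asks=[-]
After op 5 cancel(order #1): fills=none; bids=[-] asks=[-]

Answer: BIDS (highest first):
  (empty)
ASKS (lowest first):
  (empty)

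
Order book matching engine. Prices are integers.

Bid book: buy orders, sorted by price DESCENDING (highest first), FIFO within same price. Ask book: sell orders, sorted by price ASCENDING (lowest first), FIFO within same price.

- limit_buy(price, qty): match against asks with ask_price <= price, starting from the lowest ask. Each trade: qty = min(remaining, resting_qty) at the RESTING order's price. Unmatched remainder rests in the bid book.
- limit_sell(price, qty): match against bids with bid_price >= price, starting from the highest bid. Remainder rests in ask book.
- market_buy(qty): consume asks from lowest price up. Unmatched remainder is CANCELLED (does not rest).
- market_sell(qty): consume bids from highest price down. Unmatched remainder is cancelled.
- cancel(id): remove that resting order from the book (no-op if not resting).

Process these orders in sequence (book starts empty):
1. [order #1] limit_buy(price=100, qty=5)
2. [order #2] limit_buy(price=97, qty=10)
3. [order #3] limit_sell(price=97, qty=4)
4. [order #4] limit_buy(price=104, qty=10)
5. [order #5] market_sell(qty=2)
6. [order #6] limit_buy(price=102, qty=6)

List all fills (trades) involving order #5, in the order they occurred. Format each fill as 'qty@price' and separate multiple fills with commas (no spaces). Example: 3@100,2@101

Answer: 2@104

Derivation:
After op 1 [order #1] limit_buy(price=100, qty=5): fills=none; bids=[#1:5@100] asks=[-]
After op 2 [order #2] limit_buy(price=97, qty=10): fills=none; bids=[#1:5@100 #2:10@97] asks=[-]
After op 3 [order #3] limit_sell(price=97, qty=4): fills=#1x#3:4@100; bids=[#1:1@100 #2:10@97] asks=[-]
After op 4 [order #4] limit_buy(price=104, qty=10): fills=none; bids=[#4:10@104 #1:1@100 #2:10@97] asks=[-]
After op 5 [order #5] market_sell(qty=2): fills=#4x#5:2@104; bids=[#4:8@104 #1:1@100 #2:10@97] asks=[-]
After op 6 [order #6] limit_buy(price=102, qty=6): fills=none; bids=[#4:8@104 #6:6@102 #1:1@100 #2:10@97] asks=[-]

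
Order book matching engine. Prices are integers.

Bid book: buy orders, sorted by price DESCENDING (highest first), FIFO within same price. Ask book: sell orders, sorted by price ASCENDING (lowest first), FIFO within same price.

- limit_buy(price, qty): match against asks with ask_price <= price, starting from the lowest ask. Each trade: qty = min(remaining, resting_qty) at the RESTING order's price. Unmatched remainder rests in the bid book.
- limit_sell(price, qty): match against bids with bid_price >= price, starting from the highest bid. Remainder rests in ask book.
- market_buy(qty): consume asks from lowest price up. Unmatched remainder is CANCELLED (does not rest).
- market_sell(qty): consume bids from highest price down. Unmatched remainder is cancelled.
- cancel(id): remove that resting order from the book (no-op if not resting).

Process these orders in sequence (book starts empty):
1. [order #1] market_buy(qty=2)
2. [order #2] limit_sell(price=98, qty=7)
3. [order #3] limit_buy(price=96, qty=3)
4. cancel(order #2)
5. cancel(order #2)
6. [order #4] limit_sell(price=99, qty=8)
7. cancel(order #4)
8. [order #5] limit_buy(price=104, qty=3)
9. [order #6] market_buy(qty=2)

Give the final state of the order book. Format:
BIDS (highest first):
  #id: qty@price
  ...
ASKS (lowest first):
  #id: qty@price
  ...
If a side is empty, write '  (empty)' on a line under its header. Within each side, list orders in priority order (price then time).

Answer: BIDS (highest first):
  #5: 3@104
  #3: 3@96
ASKS (lowest first):
  (empty)

Derivation:
After op 1 [order #1] market_buy(qty=2): fills=none; bids=[-] asks=[-]
After op 2 [order #2] limit_sell(price=98, qty=7): fills=none; bids=[-] asks=[#2:7@98]
After op 3 [order #3] limit_buy(price=96, qty=3): fills=none; bids=[#3:3@96] asks=[#2:7@98]
After op 4 cancel(order #2): fills=none; bids=[#3:3@96] asks=[-]
After op 5 cancel(order #2): fills=none; bids=[#3:3@96] asks=[-]
After op 6 [order #4] limit_sell(price=99, qty=8): fills=none; bids=[#3:3@96] asks=[#4:8@99]
After op 7 cancel(order #4): fills=none; bids=[#3:3@96] asks=[-]
After op 8 [order #5] limit_buy(price=104, qty=3): fills=none; bids=[#5:3@104 #3:3@96] asks=[-]
After op 9 [order #6] market_buy(qty=2): fills=none; bids=[#5:3@104 #3:3@96] asks=[-]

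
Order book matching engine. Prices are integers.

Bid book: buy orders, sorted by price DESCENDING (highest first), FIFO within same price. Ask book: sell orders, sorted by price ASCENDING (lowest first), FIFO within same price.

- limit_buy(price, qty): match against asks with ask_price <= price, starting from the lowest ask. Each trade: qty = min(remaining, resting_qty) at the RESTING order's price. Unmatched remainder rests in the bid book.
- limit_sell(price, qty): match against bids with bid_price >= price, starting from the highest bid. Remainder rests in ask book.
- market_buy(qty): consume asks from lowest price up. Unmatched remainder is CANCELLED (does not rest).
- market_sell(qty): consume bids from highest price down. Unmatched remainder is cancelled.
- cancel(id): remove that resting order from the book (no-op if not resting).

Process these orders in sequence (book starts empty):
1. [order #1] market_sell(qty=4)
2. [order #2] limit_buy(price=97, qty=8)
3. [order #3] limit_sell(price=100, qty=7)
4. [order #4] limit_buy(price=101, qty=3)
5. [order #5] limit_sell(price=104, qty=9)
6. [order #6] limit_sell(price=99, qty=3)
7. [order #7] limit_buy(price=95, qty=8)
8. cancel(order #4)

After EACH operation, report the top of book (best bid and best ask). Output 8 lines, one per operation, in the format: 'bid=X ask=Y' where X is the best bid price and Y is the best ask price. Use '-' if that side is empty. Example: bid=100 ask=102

After op 1 [order #1] market_sell(qty=4): fills=none; bids=[-] asks=[-]
After op 2 [order #2] limit_buy(price=97, qty=8): fills=none; bids=[#2:8@97] asks=[-]
After op 3 [order #3] limit_sell(price=100, qty=7): fills=none; bids=[#2:8@97] asks=[#3:7@100]
After op 4 [order #4] limit_buy(price=101, qty=3): fills=#4x#3:3@100; bids=[#2:8@97] asks=[#3:4@100]
After op 5 [order #5] limit_sell(price=104, qty=9): fills=none; bids=[#2:8@97] asks=[#3:4@100 #5:9@104]
After op 6 [order #6] limit_sell(price=99, qty=3): fills=none; bids=[#2:8@97] asks=[#6:3@99 #3:4@100 #5:9@104]
After op 7 [order #7] limit_buy(price=95, qty=8): fills=none; bids=[#2:8@97 #7:8@95] asks=[#6:3@99 #3:4@100 #5:9@104]
After op 8 cancel(order #4): fills=none; bids=[#2:8@97 #7:8@95] asks=[#6:3@99 #3:4@100 #5:9@104]

Answer: bid=- ask=-
bid=97 ask=-
bid=97 ask=100
bid=97 ask=100
bid=97 ask=100
bid=97 ask=99
bid=97 ask=99
bid=97 ask=99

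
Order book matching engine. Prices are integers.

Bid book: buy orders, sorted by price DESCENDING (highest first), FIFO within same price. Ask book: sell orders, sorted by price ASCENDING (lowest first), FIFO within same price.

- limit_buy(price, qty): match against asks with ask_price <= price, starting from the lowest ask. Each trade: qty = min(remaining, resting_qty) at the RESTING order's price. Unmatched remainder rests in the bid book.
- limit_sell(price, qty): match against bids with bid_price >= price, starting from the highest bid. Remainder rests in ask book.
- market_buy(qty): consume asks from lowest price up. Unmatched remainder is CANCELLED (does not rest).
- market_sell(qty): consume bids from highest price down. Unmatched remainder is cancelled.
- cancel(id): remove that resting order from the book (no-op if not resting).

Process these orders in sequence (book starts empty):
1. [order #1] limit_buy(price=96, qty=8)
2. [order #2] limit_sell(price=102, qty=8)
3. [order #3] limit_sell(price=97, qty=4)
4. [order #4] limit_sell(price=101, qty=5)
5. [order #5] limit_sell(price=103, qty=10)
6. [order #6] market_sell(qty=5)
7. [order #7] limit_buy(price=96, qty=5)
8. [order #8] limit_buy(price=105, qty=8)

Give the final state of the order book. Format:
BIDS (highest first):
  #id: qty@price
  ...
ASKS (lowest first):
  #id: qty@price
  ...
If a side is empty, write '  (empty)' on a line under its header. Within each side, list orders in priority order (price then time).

Answer: BIDS (highest first):
  #1: 3@96
  #7: 5@96
ASKS (lowest first):
  #4: 1@101
  #2: 8@102
  #5: 10@103

Derivation:
After op 1 [order #1] limit_buy(price=96, qty=8): fills=none; bids=[#1:8@96] asks=[-]
After op 2 [order #2] limit_sell(price=102, qty=8): fills=none; bids=[#1:8@96] asks=[#2:8@102]
After op 3 [order #3] limit_sell(price=97, qty=4): fills=none; bids=[#1:8@96] asks=[#3:4@97 #2:8@102]
After op 4 [order #4] limit_sell(price=101, qty=5): fills=none; bids=[#1:8@96] asks=[#3:4@97 #4:5@101 #2:8@102]
After op 5 [order #5] limit_sell(price=103, qty=10): fills=none; bids=[#1:8@96] asks=[#3:4@97 #4:5@101 #2:8@102 #5:10@103]
After op 6 [order #6] market_sell(qty=5): fills=#1x#6:5@96; bids=[#1:3@96] asks=[#3:4@97 #4:5@101 #2:8@102 #5:10@103]
After op 7 [order #7] limit_buy(price=96, qty=5): fills=none; bids=[#1:3@96 #7:5@96] asks=[#3:4@97 #4:5@101 #2:8@102 #5:10@103]
After op 8 [order #8] limit_buy(price=105, qty=8): fills=#8x#3:4@97 #8x#4:4@101; bids=[#1:3@96 #7:5@96] asks=[#4:1@101 #2:8@102 #5:10@103]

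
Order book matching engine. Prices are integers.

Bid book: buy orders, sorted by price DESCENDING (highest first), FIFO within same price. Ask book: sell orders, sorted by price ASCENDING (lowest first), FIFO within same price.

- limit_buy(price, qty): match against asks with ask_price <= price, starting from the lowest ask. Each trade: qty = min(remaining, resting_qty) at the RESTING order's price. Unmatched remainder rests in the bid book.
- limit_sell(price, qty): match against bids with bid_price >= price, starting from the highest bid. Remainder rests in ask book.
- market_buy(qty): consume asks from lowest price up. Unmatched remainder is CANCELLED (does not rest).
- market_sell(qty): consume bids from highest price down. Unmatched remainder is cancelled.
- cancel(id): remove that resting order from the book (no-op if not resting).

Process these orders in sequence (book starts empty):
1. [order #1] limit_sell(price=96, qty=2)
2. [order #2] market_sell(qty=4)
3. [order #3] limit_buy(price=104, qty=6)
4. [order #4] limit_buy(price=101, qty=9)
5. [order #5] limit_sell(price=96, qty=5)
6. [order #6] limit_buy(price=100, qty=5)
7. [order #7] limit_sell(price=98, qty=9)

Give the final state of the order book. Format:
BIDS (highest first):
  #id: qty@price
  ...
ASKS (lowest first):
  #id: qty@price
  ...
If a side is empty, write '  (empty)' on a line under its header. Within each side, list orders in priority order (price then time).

Answer: BIDS (highest first):
  #6: 4@100
ASKS (lowest first):
  (empty)

Derivation:
After op 1 [order #1] limit_sell(price=96, qty=2): fills=none; bids=[-] asks=[#1:2@96]
After op 2 [order #2] market_sell(qty=4): fills=none; bids=[-] asks=[#1:2@96]
After op 3 [order #3] limit_buy(price=104, qty=6): fills=#3x#1:2@96; bids=[#3:4@104] asks=[-]
After op 4 [order #4] limit_buy(price=101, qty=9): fills=none; bids=[#3:4@104 #4:9@101] asks=[-]
After op 5 [order #5] limit_sell(price=96, qty=5): fills=#3x#5:4@104 #4x#5:1@101; bids=[#4:8@101] asks=[-]
After op 6 [order #6] limit_buy(price=100, qty=5): fills=none; bids=[#4:8@101 #6:5@100] asks=[-]
After op 7 [order #7] limit_sell(price=98, qty=9): fills=#4x#7:8@101 #6x#7:1@100; bids=[#6:4@100] asks=[-]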